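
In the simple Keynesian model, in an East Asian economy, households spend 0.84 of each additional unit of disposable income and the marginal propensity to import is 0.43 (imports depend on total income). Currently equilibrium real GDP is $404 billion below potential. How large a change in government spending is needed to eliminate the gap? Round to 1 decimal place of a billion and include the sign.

Spending multiplier = 1/(1 − c + m) = 1/(1 − 0.84 + 0.43) = 1/0.59 ≈ 1.695.
Need ΔY = +$404 billion, so ΔG = ΔY/k = (+$404 billion) × 0.59 ≈ +$238.4 billion.
The government should increase government spending by $238.4 billion.

+$238.4 billion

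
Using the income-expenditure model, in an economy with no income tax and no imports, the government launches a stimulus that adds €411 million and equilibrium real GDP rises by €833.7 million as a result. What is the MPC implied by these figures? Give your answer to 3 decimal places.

Implied spending multiplier k = ΔY/ΔG = 833.7/411 ≈ 2.0285.
Since k = 1/(1 − MPC), MPC = 1 − 1/k = 1 − ΔG/ΔY = 1 − 411/833.7 ≈ 0.507.

0.507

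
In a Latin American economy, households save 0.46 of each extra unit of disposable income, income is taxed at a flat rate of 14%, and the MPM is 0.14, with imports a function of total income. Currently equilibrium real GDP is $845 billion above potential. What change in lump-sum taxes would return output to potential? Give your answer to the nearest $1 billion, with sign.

+$1,057 billion

MPC = 1 − MPS = 1 − 0.46 = 0.54.
Spending multiplier = 1/(1 − c(1−t) + m) = 1/(1 − 0.54×0.86 + 0.14) = 1/0.6756 ≈ 1.48.
Tax multiplier = −c·k = −0.54/0.6756 ≈ −0.799. Need ΔY = −$845 billion, so ΔT = ΔY/(−c·k) = −(−$845 billion) × 0.6756 / 0.54 ≈ +$1,057 billion.
The government should raise lump-sum taxes by $1,057 billion.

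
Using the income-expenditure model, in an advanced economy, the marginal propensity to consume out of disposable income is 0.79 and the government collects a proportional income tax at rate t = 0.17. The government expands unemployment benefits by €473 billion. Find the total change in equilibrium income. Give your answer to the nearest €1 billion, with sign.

The transfer change shifts disposable income by +€473 billion, so first-round consumption changes by c·ΔTR = 0.79 × (+€473 billion) = +€373.67 billion.
Expenditure multiplier = 1/(1 − c(1−t)) = 1/(1 − 0.79×0.83) = 1/0.3443 ≈ 2.904.
The transfer multiplier is c × k ≈ 2.295, so ΔY = k × (c·ΔTR) = (+€373.67 billion) / 0.3443 ≈ +€1,085 billion.

+€1,085 billion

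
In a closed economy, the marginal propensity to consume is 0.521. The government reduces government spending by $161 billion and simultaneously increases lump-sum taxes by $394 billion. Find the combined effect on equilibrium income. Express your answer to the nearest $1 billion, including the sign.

Expenditure multiplier = 1/(1 − MPC) = 1/(1 − 0.521) = 1/0.479 ≈ 2.088.
ΔG contributes k·ΔG = (−$161 billion) / 0.479 ≈ −$336.1 billion.
ΔT of +$394 billion changes first-round spending by −c·ΔT = −$205.274 billion, contributing k·(−c·ΔT) = (−$205.274 billion) / 0.479 ≈ −$428.5 billion.
Net ΔY = k(ΔG − c·ΔT) = (−$366.274 billion) / 0.479 ≈ −$765 billion.

−$765 billion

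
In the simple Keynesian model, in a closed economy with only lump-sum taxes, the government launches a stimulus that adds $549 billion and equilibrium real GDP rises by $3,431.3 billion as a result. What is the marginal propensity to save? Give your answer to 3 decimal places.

0.160

Implied spending multiplier k = ΔY/ΔG = 3,431.3/549 ≈ 6.2501.
Since k = 1/(1 − MPC), MPC = 1 − 1/k = 1 − ΔG/ΔY = 1 − 549/3,431.3 ≈ 0.840.
MPS = 1 − MPC = 0.160.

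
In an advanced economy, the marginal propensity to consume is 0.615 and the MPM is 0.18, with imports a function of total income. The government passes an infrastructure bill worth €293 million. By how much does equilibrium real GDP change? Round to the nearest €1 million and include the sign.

+€519 million

Spending multiplier = 1/(1 − c + m) = 1/(1 − 0.615 + 0.18) = 1/0.565 ≈ 1.77.
ΔY = k × ΔG = (+€293 million) / 0.565 ≈ +€519 million.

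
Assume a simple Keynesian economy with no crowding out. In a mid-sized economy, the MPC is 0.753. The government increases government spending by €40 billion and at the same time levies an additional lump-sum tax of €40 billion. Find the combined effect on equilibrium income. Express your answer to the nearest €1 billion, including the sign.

+€40 billion

Expenditure multiplier = 1/(1 − MPC) = 1/(1 − 0.753) = 1/0.247 ≈ 4.049.
ΔG contributes k·ΔG = (+€40 billion) / 0.247 ≈ +€161.9 billion.
ΔT of +€40 billion changes first-round spending by −c·ΔT = −€30.12 billion, contributing k·(−c·ΔT) = (−€30.12 billion) / 0.247 ≈ −€121.9 billion.
With ΔG = ΔT and no other leakages, the balanced-budget multiplier is 1, so ΔY = ΔG = +€40 billion.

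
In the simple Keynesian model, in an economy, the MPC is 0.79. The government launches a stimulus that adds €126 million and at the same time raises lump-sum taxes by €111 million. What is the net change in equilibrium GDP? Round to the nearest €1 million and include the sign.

+€182 million

Expenditure multiplier = 1/(1 − MPC) = 1/(1 − 0.79) = 1/0.21 ≈ 4.762.
ΔG contributes k·ΔG = (+€126 million) / 0.21 = +€600 million.
ΔT of +€111 million changes first-round spending by −c·ΔT = −€87.69 million, contributing k·(−c·ΔT) = (−€87.69 million) / 0.21 ≈ −€417.6 million.
Net ΔY = k(ΔG − c·ΔT) = (+€38.31 million) / 0.21 ≈ +€182 million.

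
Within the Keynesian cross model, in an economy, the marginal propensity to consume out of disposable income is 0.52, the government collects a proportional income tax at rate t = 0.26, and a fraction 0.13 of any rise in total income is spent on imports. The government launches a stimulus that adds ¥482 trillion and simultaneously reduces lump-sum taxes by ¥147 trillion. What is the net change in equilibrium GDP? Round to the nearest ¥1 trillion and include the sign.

Expenditure multiplier = 1/(1 − c(1−t) + m) = 1/(1 − 0.52×0.74 + 0.13) = 1/0.7452 ≈ 1.342.
ΔG contributes k·ΔG = (+¥482 trillion) / 0.7452 ≈ +¥646.8 trillion.
ΔT of −¥147 trillion changes first-round spending by −c·ΔT = +¥76.44 trillion, contributing k·(−c·ΔT) = (+¥76.44 trillion) / 0.7452 ≈ +¥102.6 trillion.
Net ΔY = k(ΔG − c·ΔT) = (+¥558.44 trillion) / 0.7452 ≈ +¥749 trillion.

+¥749 trillion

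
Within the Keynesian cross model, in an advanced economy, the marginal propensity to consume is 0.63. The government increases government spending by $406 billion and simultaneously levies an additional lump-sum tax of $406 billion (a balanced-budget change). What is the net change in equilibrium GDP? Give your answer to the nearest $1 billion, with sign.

Expenditure multiplier = 1/(1 − MPC) = 1/(1 − 0.63) = 1/0.37 ≈ 2.703.
ΔG contributes k·ΔG = (+$406 billion) / 0.37 ≈ +$1,097.3 billion.
ΔT of +$406 billion changes first-round spending by −c·ΔT = −$255.78 billion, contributing k·(−c·ΔT) = (−$255.78 billion) / 0.37 ≈ −$691.3 billion.
With ΔG = ΔT and no other leakages, the balanced-budget multiplier is 1, so ΔY = ΔG = +$406 billion.

+$406 billion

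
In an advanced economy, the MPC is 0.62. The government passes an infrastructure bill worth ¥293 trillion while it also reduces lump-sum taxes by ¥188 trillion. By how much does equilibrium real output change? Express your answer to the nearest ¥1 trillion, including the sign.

Expenditure multiplier = 1/(1 − MPC) = 1/(1 − 0.62) = 1/0.38 ≈ 2.632.
ΔG contributes k·ΔG = (+¥293 trillion) / 0.38 ≈ +¥771.1 trillion.
ΔT of −¥188 trillion changes first-round spending by −c·ΔT = +¥116.56 trillion, contributing k·(−c·ΔT) = (+¥116.56 trillion) / 0.38 ≈ +¥306.7 trillion.
Net ΔY = k(ΔG − c·ΔT) = (+¥409.56 trillion) / 0.38 ≈ +¥1,078 trillion.

+¥1,078 trillion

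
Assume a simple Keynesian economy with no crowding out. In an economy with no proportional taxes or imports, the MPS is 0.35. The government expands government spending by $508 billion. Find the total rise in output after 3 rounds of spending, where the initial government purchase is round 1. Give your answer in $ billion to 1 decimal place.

MPC = 1 − MPS = 1 − 0.35 = 0.65.
Round 1 adds ΔG = $508 billion; each later round is MPC = 0.65 times the previous.
After 3 rounds: 508 + 330.2 + 214.63 = ΔG·(1 − c^3)/(1 − c) = 508 × (1 − 0.274625)/0.35 ≈ $1,052.8 billion.

$1,052.8 billion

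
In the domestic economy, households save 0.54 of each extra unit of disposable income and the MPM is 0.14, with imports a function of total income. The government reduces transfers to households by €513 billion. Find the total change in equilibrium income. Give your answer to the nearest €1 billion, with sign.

MPC = 1 − MPS = 1 − 0.54 = 0.46.
The transfer change shifts disposable income by −€513 billion, so first-round consumption changes by c·ΔTR = 0.46 × (−€513 billion) = −€235.98 billion.
Expenditure multiplier = 1/(1 − c + m) = 1/(1 − 0.46 + 0.14) = 1/0.68 ≈ 1.471.
The transfer multiplier is c × k ≈ 0.676, so ΔY = k × (c·ΔTR) = (−€235.98 billion) / 0.68 ≈ −€347 billion.

−€347 billion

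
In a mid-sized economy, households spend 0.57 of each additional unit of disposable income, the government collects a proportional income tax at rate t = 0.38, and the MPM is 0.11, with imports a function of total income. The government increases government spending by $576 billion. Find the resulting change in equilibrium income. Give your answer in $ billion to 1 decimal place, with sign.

+$761.3 billion

Expenditure multiplier = 1/(1 − c(1−t) + m) = 1/(1 − 0.57×0.62 + 0.11) = 1/0.7566 ≈ 1.322.
ΔY = k × ΔG = (+$576 billion) / 0.7566 ≈ +$761.3 billion.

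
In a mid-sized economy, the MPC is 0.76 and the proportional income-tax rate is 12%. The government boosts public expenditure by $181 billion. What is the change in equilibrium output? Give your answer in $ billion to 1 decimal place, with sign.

Spending multiplier = 1/(1 − c(1−t)) = 1/(1 − 0.76×0.88) = 1/0.3312 ≈ 3.019.
ΔY = k × ΔG = (+$181 billion) / 0.3312 ≈ +$546.5 billion.

+$546.5 billion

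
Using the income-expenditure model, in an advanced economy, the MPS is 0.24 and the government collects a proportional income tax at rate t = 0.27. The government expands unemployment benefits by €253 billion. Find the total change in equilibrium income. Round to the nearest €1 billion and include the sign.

+€432 billion

MPC = 1 − MPS = 1 − 0.24 = 0.76.
The transfer change shifts disposable income by +€253 billion, so first-round consumption changes by c·ΔTR = 0.76 × (+€253 billion) = +€192.28 billion.
Expenditure multiplier = 1/(1 − c(1−t)) = 1/(1 − 0.76×0.73) = 1/0.4452 ≈ 2.246.
The transfer multiplier is c × k ≈ 1.707, so ΔY = k × (c·ΔTR) = (+€192.28 billion) / 0.4452 ≈ +€432 billion.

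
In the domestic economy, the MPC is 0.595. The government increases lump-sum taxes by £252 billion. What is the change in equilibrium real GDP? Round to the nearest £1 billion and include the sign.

−£370 billion

A lump-sum tax change of +£252 billion shifts disposable income by −£252 billion; first-round consumption changes by −c × ΔT = −0.595 × (+£252 billion) = −£149.94 billion.
Expenditure multiplier = 1/(1 − MPC) = 1/(1 − 0.595) = 1/0.405 ≈ 2.469.
The tax multiplier is −c × k ≈ −1.469, so ΔY = k × (−c·ΔT) = (−£149.94 billion) / 0.405 ≈ −£370 billion.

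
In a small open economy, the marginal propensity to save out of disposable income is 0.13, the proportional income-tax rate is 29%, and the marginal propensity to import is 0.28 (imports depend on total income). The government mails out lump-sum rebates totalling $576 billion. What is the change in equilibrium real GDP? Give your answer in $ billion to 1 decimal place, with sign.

MPC = 1 − MPS = 1 − 0.13 = 0.87.
A lump-sum tax change of −$576 billion shifts disposable income by +$576 billion; first-round consumption changes by −c × ΔT = −0.87 × (−$576 billion) = +$501.12 billion.
Expenditure multiplier = 1/(1 − c(1−t) + m) = 1/(1 − 0.87×0.71 + 0.28) = 1/0.6623 ≈ 1.51.
The tax multiplier is −c × k ≈ −1.314, so ΔY = k × (−c·ΔT) = (+$501.12 billion) / 0.6623 ≈ +$756.6 billion.

+$756.6 billion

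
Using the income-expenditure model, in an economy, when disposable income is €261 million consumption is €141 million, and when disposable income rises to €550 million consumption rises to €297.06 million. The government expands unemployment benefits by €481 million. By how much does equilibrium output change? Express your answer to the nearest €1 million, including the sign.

+€565 million

MPC = ΔC/ΔYd = (297.06 − 141)/(550 − 261) = 156.06/289 = 0.54.
The transfer change shifts disposable income by +€481 million, so first-round consumption changes by c·ΔTR = 0.54 × (+€481 million) = +€259.74 million.
Expenditure multiplier = 1/(1 − MPC) = 1/(1 − 0.54) = 1/0.46 ≈ 2.174.
The transfer multiplier is c × k ≈ 1.174, so ΔY = k × (c·ΔTR) = (+€259.74 million) / 0.46 ≈ +€565 million.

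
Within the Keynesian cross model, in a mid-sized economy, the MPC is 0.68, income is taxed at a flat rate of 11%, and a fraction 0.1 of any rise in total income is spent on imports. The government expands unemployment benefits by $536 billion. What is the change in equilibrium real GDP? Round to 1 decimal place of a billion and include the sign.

The transfer change shifts disposable income by +$536 billion, so first-round consumption changes by c·ΔTR = 0.68 × (+$536 billion) = +$364.48 billion.
Expenditure multiplier = 1/(1 − c(1−t) + m) = 1/(1 − 0.68×0.89 + 0.1) = 1/0.4948 ≈ 2.021.
The transfer multiplier is c × k ≈ 1.374, so ΔY = k × (c·ΔTR) = (+$364.48 billion) / 0.4948 ≈ +$736.6 billion.

+$736.6 billion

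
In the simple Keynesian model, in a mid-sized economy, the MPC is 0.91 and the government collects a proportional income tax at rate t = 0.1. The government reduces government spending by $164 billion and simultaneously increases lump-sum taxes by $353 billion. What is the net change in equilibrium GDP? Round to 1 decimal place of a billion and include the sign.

Expenditure multiplier = 1/(1 − c(1−t)) = 1/(1 − 0.91×0.9) = 1/0.181 ≈ 5.525.
ΔG contributes k·ΔG = (−$164 billion) / 0.181 ≈ −$906.1 billion.
ΔT of +$353 billion changes first-round spending by −c·ΔT = −$321.23 billion, contributing k·(−c·ΔT) = (−$321.23 billion) / 0.181 ≈ −$1,774.8 billion.
Net ΔY = k(ΔG − c·ΔT) = (−$485.23 billion) / 0.181 ≈ −$2,680.8 billion.

−$2,680.8 billion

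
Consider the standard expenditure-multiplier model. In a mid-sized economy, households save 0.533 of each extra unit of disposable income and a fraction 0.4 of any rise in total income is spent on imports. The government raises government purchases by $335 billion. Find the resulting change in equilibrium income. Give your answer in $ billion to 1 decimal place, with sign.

+$359.1 billion

MPC = 1 − MPS = 1 − 0.533 = 0.467.
Expenditure multiplier = 1/(1 − c + m) = 1/(1 − 0.467 + 0.4) = 1/0.933 ≈ 1.072.
ΔY = k × ΔG = (+$335 billion) / 0.933 ≈ +$359.1 billion.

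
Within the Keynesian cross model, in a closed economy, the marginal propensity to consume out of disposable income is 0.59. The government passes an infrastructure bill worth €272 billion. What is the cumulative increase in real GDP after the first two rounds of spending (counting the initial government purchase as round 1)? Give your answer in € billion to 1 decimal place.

Round 1 adds ΔG = €272 billion; each later round is MPC = 0.59 times the previous.
After 2 rounds: 272 + 160.48 = ΔG·(1 − c^2)/(1 − c) = 272 × (1 − 0.3481)/0.41 ≈ €432.5 billion.

€432.5 billion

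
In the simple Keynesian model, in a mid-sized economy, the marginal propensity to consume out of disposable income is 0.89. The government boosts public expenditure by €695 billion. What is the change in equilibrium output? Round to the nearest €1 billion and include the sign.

+€6,318 billion

Expenditure multiplier = 1/(1 − MPC) = 1/(1 − 0.89) = 1/0.11 ≈ 9.091.
ΔY = k × ΔG = (+€695 billion) / 0.11 ≈ +€6,318 billion.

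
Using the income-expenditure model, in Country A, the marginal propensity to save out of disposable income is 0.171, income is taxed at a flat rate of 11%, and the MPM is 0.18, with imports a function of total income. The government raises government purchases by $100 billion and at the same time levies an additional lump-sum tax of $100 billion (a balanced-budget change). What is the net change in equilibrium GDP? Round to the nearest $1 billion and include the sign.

MPC = 1 − MPS = 1 − 0.171 = 0.829.
Expenditure multiplier = 1/(1 − c(1−t) + m) = 1/(1 − 0.829×0.89 + 0.18) = 1/0.44219 ≈ 2.261.
ΔG contributes k·ΔG = (+$100 billion) / 0.44219 ≈ +$226.1 billion.
ΔT of +$100 billion changes first-round spending by −c·ΔT = −$82.9 billion, contributing k·(−c·ΔT) = (−$82.9 billion) / 0.44219 ≈ −$187.5 billion.
Net ΔY = k(ΔG − c·ΔT) = (+$17.1 billion) / 0.44219 ≈ +$39 billion.

+$39 billion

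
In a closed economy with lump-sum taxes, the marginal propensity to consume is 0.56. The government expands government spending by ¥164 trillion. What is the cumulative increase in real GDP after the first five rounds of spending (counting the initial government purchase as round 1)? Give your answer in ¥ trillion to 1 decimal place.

¥352.2 trillion

Round 1 adds ΔG = ¥164 trillion; each later round is MPC = 0.56 times the previous.
After 5 rounds: 164 + 91.84 + 51.4304 + 28.801024 + 16.12857344 = ΔG·(1 − c^5)/(1 − c) = 164 × (1 − 0.0550731776)/0.44 ≈ ¥352.2 trillion.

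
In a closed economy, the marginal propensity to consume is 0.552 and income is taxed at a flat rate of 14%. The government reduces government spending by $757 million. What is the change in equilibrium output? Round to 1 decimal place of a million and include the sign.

−$1,441.1 million

Government-spending multiplier = 1/(1 − c(1−t)) = 1/(1 − 0.552×0.86) = 1/0.52528 ≈ 1.904.
ΔY = k × ΔG = (−$757 million) / 0.52528 ≈ −$1,441.1 million.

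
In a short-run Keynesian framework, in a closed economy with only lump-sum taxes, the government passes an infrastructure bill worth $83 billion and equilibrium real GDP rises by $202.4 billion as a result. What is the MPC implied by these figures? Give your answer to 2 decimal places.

Implied spending multiplier k = ΔY/ΔG = 202.4/83 ≈ 2.4386.
Since k = 1/(1 − MPC), MPC = 1 − 1/k = 1 − ΔG/ΔY = 1 − 83/202.4 ≈ 0.59.

0.59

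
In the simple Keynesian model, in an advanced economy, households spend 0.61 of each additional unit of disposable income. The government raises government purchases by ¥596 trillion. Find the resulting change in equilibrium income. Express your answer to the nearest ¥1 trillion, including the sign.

Government-spending multiplier = 1/(1 − MPC) = 1/(1 − 0.61) = 1/0.39 ≈ 2.564.
ΔY = k × ΔG = (+¥596 trillion) / 0.39 ≈ +¥1,528 trillion.

+¥1,528 trillion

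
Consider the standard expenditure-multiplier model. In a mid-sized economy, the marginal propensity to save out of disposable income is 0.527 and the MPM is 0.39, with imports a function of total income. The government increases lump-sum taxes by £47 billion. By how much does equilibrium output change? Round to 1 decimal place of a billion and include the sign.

−£24.2 billion

MPC = 1 − MPS = 1 − 0.527 = 0.473.
A lump-sum tax change of +£47 billion shifts disposable income by −£47 billion; first-round consumption changes by −c × ΔT = −0.473 × (+£47 billion) = −£22.231 billion.
Expenditure multiplier = 1/(1 − c + m) = 1/(1 − 0.473 + 0.39) = 1/0.917 ≈ 1.091.
The tax multiplier is −c × k ≈ −0.516, so ΔY = k × (−c·ΔT) = (−£22.231 billion) / 0.917 ≈ −£24.2 billion.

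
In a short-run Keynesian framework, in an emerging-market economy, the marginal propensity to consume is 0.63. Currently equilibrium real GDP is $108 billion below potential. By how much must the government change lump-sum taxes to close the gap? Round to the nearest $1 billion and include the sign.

−$63 billion

Spending multiplier = 1/(1 − MPC) = 1/(1 − 0.63) = 1/0.37 ≈ 2.703.
Tax multiplier = −c·k = −0.63/0.37 ≈ −1.703. Need ΔY = +$108 billion, so ΔT = ΔY/(−c·k) = −(+$108 billion) × 0.37 / 0.63 ≈ −$63 billion.
The government should cut lump-sum taxes by $63 billion.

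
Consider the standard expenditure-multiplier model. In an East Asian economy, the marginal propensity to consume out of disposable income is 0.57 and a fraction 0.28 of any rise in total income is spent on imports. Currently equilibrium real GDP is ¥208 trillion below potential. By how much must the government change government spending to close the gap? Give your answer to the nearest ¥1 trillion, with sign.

Spending multiplier = 1/(1 − c + m) = 1/(1 − 0.57 + 0.28) = 1/0.71 ≈ 1.408.
Need ΔY = +¥208 trillion, so ΔG = ΔY/k = (+¥208 trillion) × 0.71 ≈ +¥148 trillion.
The government should increase government spending by ¥148 trillion.

+¥148 trillion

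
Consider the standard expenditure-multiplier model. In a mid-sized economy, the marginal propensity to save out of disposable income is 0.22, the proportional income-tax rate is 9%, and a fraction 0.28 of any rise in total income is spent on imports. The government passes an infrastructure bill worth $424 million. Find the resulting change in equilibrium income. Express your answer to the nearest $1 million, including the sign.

MPC = 1 − MPS = 1 − 0.22 = 0.78.
Expenditure multiplier = 1/(1 − c(1−t) + m) = 1/(1 − 0.78×0.91 + 0.28) = 1/0.5702 ≈ 1.754.
ΔY = k × ΔG = (+$424 million) / 0.5702 ≈ +$744 million.

+$744 million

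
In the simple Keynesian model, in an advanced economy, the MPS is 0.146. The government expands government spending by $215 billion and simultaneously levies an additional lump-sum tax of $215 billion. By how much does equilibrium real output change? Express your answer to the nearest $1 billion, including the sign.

MPC = 1 − MPS = 1 − 0.146 = 0.854.
Expenditure multiplier = 1/(1 − MPC) = 1/(1 − 0.854) = 1/0.146 ≈ 6.849.
ΔG contributes k·ΔG = (+$215 billion) / 0.146 ≈ +$1,472.6 billion.
ΔT of +$215 billion changes first-round spending by −c·ΔT = −$183.61 billion, contributing k·(−c·ΔT) = (−$183.61 billion) / 0.146 ≈ −$1,257.6 billion.
With ΔG = ΔT and no other leakages, the balanced-budget multiplier is 1, so ΔY = ΔG = +$215 billion.

+$215 billion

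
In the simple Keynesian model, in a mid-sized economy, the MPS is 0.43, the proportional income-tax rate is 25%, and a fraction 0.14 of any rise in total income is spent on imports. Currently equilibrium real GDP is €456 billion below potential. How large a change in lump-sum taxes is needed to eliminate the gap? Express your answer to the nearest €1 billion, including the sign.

−€570 billion

MPC = 1 − MPS = 1 − 0.43 = 0.57.
Spending multiplier = 1/(1 − c(1−t) + m) = 1/(1 − 0.57×0.75 + 0.14) = 1/0.7125 ≈ 1.404.
Tax multiplier = −c·k = −0.57/0.7125 = −0.8. Need ΔY = +€456 billion, so ΔT = ΔY/(−c·k) = −(+€456 billion) × 0.7125 / 0.57 = −€570 billion.
The government should cut lump-sum taxes by €570 billion.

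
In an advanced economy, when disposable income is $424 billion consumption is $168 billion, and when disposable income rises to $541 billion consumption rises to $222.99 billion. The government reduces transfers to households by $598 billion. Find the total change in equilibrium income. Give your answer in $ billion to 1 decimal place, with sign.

−$530.3 billion

MPC = ΔC/ΔYd = (222.99 − 168)/(541 − 424) = 54.99/117 = 0.47.
The transfer change shifts disposable income by −$598 billion, so first-round consumption changes by c·ΔTR = 0.47 × (−$598 billion) = −$281.06 billion.
Expenditure multiplier = 1/(1 − MPC) = 1/(1 − 0.47) = 1/0.53 ≈ 1.887.
The transfer multiplier is c × k ≈ 0.887, so ΔY = k × (c·ΔTR) = (−$281.06 billion) / 0.53 ≈ −$530.3 billion.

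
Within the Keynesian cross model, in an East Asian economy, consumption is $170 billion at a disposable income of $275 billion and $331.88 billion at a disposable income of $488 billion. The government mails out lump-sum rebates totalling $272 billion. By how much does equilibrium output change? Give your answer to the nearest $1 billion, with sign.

MPC = ΔC/ΔYd = (331.88 − 170)/(488 − 275) = 161.88/213 = 0.76.
A lump-sum tax change of −$272 billion shifts disposable income by +$272 billion; first-round consumption changes by −c × ΔT = −0.76 × (−$272 billion) = +$206.72 billion.
Expenditure multiplier = 1/(1 − MPC) = 1/(1 − 0.76) = 1/0.24 ≈ 4.167.
The tax multiplier is −c × k ≈ −3.167, so ΔY = k × (−c·ΔT) = (+$206.72 billion) / 0.24 ≈ +$861 billion.

+$861 billion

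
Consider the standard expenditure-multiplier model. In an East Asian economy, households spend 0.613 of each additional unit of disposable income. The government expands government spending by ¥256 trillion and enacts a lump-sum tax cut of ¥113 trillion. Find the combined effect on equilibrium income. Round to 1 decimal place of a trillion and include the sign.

Expenditure multiplier = 1/(1 − MPC) = 1/(1 − 0.613) = 1/0.387 ≈ 2.584.
ΔG contributes k·ΔG = (+¥256 trillion) / 0.387 ≈ +¥661.5 trillion.
ΔT of −¥113 trillion changes first-round spending by −c·ΔT = +¥69.269 trillion, contributing k·(−c·ΔT) = (+¥69.269 trillion) / 0.387 ≈ +¥179 trillion.
Net ΔY = k(ΔG − c·ΔT) = (+¥325.269 trillion) / 0.387 ≈ +¥840.5 trillion.

+¥840.5 trillion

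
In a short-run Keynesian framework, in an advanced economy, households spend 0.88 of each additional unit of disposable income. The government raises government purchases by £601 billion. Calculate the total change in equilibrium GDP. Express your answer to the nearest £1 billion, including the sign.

+£5,008 billion

Government-spending multiplier = 1/(1 − MPC) = 1/(1 − 0.88) = 1/0.12 ≈ 8.333.
ΔY = k × ΔG = (+£601 billion) / 0.12 ≈ +£5,008 billion.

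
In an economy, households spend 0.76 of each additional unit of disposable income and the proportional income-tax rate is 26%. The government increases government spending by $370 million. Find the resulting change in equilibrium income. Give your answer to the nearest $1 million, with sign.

Spending multiplier = 1/(1 − c(1−t)) = 1/(1 − 0.76×0.74) = 1/0.4376 ≈ 2.285.
ΔY = k × ΔG = (+$370 million) / 0.4376 ≈ +$846 million.

+$846 million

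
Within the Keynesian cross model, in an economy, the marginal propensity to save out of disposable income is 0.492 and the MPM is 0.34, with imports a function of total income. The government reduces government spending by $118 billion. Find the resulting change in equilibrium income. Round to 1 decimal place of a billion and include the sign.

MPC = 1 − MPS = 1 − 0.492 = 0.508.
Government-spending multiplier = 1/(1 − c + m) = 1/(1 − 0.508 + 0.34) = 1/0.832 ≈ 1.202.
ΔY = k × ΔG = (−$118 billion) / 0.832 ≈ −$141.8 billion.

−$141.8 billion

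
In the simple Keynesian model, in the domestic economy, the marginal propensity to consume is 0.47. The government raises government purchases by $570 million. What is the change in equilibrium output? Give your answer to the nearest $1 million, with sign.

+$1,075 million

Government-spending multiplier = 1/(1 − MPC) = 1/(1 − 0.47) = 1/0.53 ≈ 1.887.
ΔY = k × ΔG = (+$570 million) / 0.53 ≈ +$1,075 million.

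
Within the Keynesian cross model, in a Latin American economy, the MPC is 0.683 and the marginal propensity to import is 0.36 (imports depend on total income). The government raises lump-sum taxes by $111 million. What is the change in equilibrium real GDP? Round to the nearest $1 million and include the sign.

A lump-sum tax change of +$111 million shifts disposable income by −$111 million; first-round consumption changes by −c × ΔT = −0.683 × (+$111 million) = −$75.813 million.
Expenditure multiplier = 1/(1 − c + m) = 1/(1 − 0.683 + 0.36) = 1/0.677 ≈ 1.477.
The tax multiplier is −c × k ≈ −1.009, so ΔY = k × (−c·ΔT) = (−$75.813 million) / 0.677 ≈ −$112 million.

−$112 million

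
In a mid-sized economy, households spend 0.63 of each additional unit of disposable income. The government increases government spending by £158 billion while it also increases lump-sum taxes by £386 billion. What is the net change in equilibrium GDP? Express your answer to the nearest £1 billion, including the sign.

−£230 billion

Expenditure multiplier = 1/(1 − MPC) = 1/(1 − 0.63) = 1/0.37 ≈ 2.703.
ΔG contributes k·ΔG = (+£158 billion) / 0.37 ≈ +£427 billion.
ΔT of +£386 billion changes first-round spending by −c·ΔT = −£243.18 billion, contributing k·(−c·ΔT) = (−£243.18 billion) / 0.37 ≈ −£657.2 billion.
Net ΔY = k(ΔG − c·ΔT) = (−£85.18 billion) / 0.37 ≈ −£230 billion.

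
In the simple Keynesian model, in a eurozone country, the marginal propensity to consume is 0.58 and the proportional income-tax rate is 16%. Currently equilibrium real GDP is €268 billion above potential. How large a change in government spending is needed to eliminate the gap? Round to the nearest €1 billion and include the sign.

−€137 billion

Spending multiplier = 1/(1 − c(1−t)) = 1/(1 − 0.58×0.84) = 1/0.5128 ≈ 1.95.
Need ΔY = −€268 billion, so ΔG = ΔY/k = (−€268 billion) × 0.5128 ≈ −€137 billion.
The government should cut government spending by €137 billion.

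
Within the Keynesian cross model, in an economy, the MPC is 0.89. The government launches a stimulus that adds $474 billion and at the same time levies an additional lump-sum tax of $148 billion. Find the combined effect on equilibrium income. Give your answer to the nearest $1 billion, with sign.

Expenditure multiplier = 1/(1 − MPC) = 1/(1 − 0.89) = 1/0.11 ≈ 9.091.
ΔG contributes k·ΔG = (+$474 billion) / 0.11 ≈ +$4,309.1 billion.
ΔT of +$148 billion changes first-round spending by −c·ΔT = −$131.72 billion, contributing k·(−c·ΔT) = (−$131.72 billion) / 0.11 ≈ −$1,197.5 billion.
Net ΔY = k(ΔG − c·ΔT) = (+$342.28 billion) / 0.11 ≈ +$3,112 billion.

+$3,112 billion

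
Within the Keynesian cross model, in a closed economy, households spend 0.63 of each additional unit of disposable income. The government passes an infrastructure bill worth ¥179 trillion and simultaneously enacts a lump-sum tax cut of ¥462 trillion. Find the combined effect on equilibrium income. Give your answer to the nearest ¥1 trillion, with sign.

+¥1,270 trillion

Expenditure multiplier = 1/(1 − MPC) = 1/(1 − 0.63) = 1/0.37 ≈ 2.703.
ΔG contributes k·ΔG = (+¥179 trillion) / 0.37 ≈ +¥483.8 trillion.
ΔT of −¥462 trillion changes first-round spending by −c·ΔT = +¥291.06 trillion, contributing k·(−c·ΔT) = (+¥291.06 trillion) / 0.37 ≈ +¥786.6 trillion.
Net ΔY = k(ΔG − c·ΔT) = (+¥470.06 trillion) / 0.37 ≈ +¥1,270 trillion.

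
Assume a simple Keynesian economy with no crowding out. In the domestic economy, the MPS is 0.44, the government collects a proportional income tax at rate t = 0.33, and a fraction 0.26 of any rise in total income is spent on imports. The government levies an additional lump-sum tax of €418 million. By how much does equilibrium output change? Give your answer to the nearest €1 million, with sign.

MPC = 1 − MPS = 1 − 0.44 = 0.56.
A lump-sum tax change of +€418 million shifts disposable income by −€418 million; first-round consumption changes by −c × ΔT = −0.56 × (+€418 million) = −€234.08 million.
Expenditure multiplier = 1/(1 − c(1−t) + m) = 1/(1 − 0.56×0.67 + 0.26) = 1/0.8848 ≈ 1.13.
The tax multiplier is −c × k ≈ −0.633, so ΔY = k × (−c·ΔT) = (−€234.08 million) / 0.8848 ≈ −€265 million.

−€265 million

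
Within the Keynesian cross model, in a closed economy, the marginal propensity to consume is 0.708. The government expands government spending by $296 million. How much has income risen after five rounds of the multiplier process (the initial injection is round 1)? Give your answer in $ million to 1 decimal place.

Round 1 adds ΔG = $296 million; each later round is MPC = 0.708 times the previous.
After 5 rounds: 296 + 209.568 + 148.374144 + 105.048893952 + 74.374616918016 = ΔG·(1 − c^5)/(1 − c) = 296 × (1 − 0.177896043168768)/0.292 ≈ $833.4 million.

$833.4 million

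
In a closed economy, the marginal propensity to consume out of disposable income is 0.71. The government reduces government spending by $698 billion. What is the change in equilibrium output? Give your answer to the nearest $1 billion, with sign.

Government-spending multiplier = 1/(1 − MPC) = 1/(1 − 0.71) = 1/0.29 ≈ 3.448.
ΔY = k × ΔG = (−$698 billion) / 0.29 ≈ −$2,407 billion.

−$2,407 billion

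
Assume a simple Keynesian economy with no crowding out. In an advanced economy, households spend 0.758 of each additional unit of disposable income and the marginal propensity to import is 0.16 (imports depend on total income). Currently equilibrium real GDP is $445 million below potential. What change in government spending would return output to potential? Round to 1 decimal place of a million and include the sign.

+$178.9 million

Spending multiplier = 1/(1 − c + m) = 1/(1 − 0.758 + 0.16) = 1/0.402 ≈ 2.488.
Need ΔY = +$445 million, so ΔG = ΔY/k = (+$445 million) × 0.402 ≈ +$178.9 million.
The government should increase government spending by $178.9 million.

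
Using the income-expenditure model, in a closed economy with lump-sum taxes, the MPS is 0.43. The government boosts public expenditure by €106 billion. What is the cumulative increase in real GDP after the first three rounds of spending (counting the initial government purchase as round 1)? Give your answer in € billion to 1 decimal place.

€200.9 billion

MPC = 1 − MPS = 1 − 0.43 = 0.57.
Round 1 adds ΔG = €106 billion; each later round is MPC = 0.57 times the previous.
After 3 rounds: 106 + 60.42 + 34.4394 = ΔG·(1 − c^3)/(1 − c) = 106 × (1 − 0.185193)/0.43 ≈ €200.9 billion.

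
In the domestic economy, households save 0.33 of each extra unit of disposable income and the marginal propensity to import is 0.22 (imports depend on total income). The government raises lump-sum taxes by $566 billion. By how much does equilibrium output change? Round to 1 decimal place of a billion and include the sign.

MPC = 1 − MPS = 1 − 0.33 = 0.67.
A lump-sum tax change of +$566 billion shifts disposable income by −$566 billion; first-round consumption changes by −c × ΔT = −0.67 × (+$566 billion) = −$379.22 billion.
Expenditure multiplier = 1/(1 − c + m) = 1/(1 − 0.67 + 0.22) = 1/0.55 ≈ 1.818.
The tax multiplier is −c × k ≈ −1.218, so ΔY = k × (−c·ΔT) = (−$379.22 billion) / 0.55 ≈ −$689.5 billion.

−$689.5 billion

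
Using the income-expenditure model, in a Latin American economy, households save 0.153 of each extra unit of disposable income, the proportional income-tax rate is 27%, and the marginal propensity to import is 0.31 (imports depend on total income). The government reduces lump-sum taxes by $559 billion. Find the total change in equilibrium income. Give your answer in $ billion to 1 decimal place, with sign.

MPC = 1 − MPS = 1 − 0.153 = 0.847.
A lump-sum tax change of −$559 billion shifts disposable income by +$559 billion; first-round consumption changes by −c × ΔT = −0.847 × (−$559 billion) = +$473.473 billion.
Expenditure multiplier = 1/(1 − c(1−t) + m) = 1/(1 − 0.847×0.73 + 0.31) = 1/0.69169 ≈ 1.446.
The tax multiplier is −c × k ≈ −1.225, so ΔY = k × (−c·ΔT) = (+$473.473 billion) / 0.69169 ≈ +$684.5 billion.

+$684.5 billion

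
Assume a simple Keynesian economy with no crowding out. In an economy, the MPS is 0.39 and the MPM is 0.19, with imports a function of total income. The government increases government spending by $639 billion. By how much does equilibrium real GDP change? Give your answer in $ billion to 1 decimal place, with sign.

+$1,101.7 billion

MPC = 1 − MPS = 1 − 0.39 = 0.61.
Expenditure multiplier = 1/(1 − c + m) = 1/(1 − 0.61 + 0.19) = 1/0.58 ≈ 1.724.
ΔY = k × ΔG = (+$639 billion) / 0.58 ≈ +$1,101.7 billion.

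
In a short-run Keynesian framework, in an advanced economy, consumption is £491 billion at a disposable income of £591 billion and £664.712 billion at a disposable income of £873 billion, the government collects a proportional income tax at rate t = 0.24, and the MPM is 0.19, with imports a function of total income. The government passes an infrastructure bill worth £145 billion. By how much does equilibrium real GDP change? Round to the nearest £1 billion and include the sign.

+£201 billion

MPC = ΔC/ΔYd = (664.712 − 491)/(873 − 591) = 173.712/282 = 0.616.
Government-spending multiplier = 1/(1 − c(1−t) + m) = 1/(1 − 0.616×0.76 + 0.19) = 1/0.72184 ≈ 1.385.
ΔY = k × ΔG = (+£145 billion) / 0.72184 ≈ +£201 billion.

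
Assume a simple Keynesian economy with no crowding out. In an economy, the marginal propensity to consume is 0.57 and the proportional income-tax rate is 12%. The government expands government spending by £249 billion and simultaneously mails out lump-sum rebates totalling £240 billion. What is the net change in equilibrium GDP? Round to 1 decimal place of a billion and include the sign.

+£774.1 billion

Expenditure multiplier = 1/(1 − c(1−t)) = 1/(1 − 0.57×0.88) = 1/0.4984 ≈ 2.006.
ΔG contributes k·ΔG = (+£249 billion) / 0.4984 ≈ +£499.6 billion.
ΔT of −£240 billion changes first-round spending by −c·ΔT = +£136.8 billion, contributing k·(−c·ΔT) = (+£136.8 billion) / 0.4984 ≈ +£274.5 billion.
Net ΔY = k(ΔG − c·ΔT) = (+£385.8 billion) / 0.4984 ≈ +£774.1 billion.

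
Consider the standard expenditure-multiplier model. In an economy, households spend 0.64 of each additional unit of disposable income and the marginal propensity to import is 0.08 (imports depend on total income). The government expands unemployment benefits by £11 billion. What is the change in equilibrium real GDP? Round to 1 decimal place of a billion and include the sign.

+£16.0 billion

The transfer change shifts disposable income by +£11 billion, so first-round consumption changes by c·ΔTR = 0.64 × (+£11 billion) = +£7.04 billion.
Expenditure multiplier = 1/(1 − c + m) = 1/(1 − 0.64 + 0.08) = 1/0.44 ≈ 2.273.
The transfer multiplier is c × k ≈ 1.455, so ΔY = k × (c·ΔTR) = (+£7.04 billion) / 0.44 = +£16 billion.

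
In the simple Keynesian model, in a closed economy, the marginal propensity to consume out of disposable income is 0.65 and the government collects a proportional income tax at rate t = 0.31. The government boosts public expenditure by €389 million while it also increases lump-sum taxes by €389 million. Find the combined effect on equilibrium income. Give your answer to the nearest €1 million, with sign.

+€247 million

Expenditure multiplier = 1/(1 − c(1−t)) = 1/(1 − 0.65×0.69) = 1/0.5515 ≈ 1.813.
ΔG contributes k·ΔG = (+€389 million) / 0.5515 ≈ +€705.3 million.
ΔT of +€389 million changes first-round spending by −c·ΔT = −€252.85 million, contributing k·(−c·ΔT) = (−€252.85 million) / 0.5515 ≈ −€458.5 million.
Net ΔY = k(ΔG − c·ΔT) = (+€136.15 million) / 0.5515 ≈ +€247 million.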